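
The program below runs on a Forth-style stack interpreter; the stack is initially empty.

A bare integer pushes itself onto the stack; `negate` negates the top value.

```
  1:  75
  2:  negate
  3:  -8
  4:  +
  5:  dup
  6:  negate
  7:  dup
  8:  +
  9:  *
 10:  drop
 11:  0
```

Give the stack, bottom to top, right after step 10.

75     : [75]
negate : [-75]
-8     : [-75, -8]
+      : [-83]
dup    : [-83, -83]
negate : [-83, 83]
dup    : [-83, 83, 83]
+      : [-83, 166]
*      : [-13778]
drop   : []

[]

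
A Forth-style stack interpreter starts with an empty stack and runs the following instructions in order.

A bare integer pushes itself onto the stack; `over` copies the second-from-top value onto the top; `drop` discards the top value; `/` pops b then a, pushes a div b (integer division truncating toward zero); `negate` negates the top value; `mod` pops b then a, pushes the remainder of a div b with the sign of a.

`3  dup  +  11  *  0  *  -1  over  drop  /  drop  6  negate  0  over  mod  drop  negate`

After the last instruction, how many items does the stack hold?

3      : [3]
dup    : [3, 3]
+      : [6]
11     : [6, 11]
*      : [66]
0      : [66, 0]
*      : [0]
-1     : [0, -1]
over   : [0, -1, 0]
drop   : [0, -1]
/      : [0]
drop   : []
6      : [6]
negate : [-6]
0      : [-6, 0]
over   : [-6, 0, -6]
mod    : [-6, 0]
drop   : [-6]
negate : [6]

1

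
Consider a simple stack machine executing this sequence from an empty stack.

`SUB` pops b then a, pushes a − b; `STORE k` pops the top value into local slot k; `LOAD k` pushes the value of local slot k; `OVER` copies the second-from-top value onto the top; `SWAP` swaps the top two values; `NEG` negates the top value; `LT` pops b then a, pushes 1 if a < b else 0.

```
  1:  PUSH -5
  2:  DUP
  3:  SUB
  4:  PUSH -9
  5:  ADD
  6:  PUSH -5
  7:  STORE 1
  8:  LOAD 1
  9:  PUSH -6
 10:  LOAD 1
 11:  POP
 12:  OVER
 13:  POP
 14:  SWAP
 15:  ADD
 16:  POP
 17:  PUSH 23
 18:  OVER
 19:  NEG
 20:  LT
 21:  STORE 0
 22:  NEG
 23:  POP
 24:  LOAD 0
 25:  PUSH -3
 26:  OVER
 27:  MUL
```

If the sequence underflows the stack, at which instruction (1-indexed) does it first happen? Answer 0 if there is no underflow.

PUSH -5 : [-5]
DUP     : [-5, -5]
SUB     : [0]
PUSH -9 : [0, -9]
ADD     : [-9]
PUSH -5 : [-9, -5]
STORE 1 : [-9]
LOAD 1  : [-9, -5]
PUSH -6 : [-9, -5, -6]
LOAD 1  : [-9, -5, -6, -5]
POP     : [-9, -5, -6]
OVER    : [-9, -5, -6, -5]
POP     : [-9, -5, -6]
SWAP    : [-9, -6, -5]
ADD     : [-9, -11]
POP     : [-9]
PUSH 23 : [-9, 23]
OVER    : [-9, 23, -9]
NEG     : [-9, 23, 9]
LT      : [-9, 0]
STORE 0 : [-9]
NEG     : [9]
POP     : []
LOAD 0  : [0]
PUSH -3 : [0, -3]
OVER    : [0, -3, 0]
MUL     : [0, 0]

0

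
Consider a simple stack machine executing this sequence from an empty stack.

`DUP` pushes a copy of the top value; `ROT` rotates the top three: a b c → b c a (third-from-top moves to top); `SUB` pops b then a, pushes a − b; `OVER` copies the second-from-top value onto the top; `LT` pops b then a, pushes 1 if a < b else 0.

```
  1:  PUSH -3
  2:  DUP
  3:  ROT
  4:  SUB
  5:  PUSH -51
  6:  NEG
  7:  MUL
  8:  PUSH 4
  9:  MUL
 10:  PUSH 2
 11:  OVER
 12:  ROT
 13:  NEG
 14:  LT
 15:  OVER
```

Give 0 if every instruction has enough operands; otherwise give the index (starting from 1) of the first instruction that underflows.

3

PUSH -3 -> [-3]
DUP     -> [-3, -3]
ROT  — needs 3 operands, stack has 2 → underflow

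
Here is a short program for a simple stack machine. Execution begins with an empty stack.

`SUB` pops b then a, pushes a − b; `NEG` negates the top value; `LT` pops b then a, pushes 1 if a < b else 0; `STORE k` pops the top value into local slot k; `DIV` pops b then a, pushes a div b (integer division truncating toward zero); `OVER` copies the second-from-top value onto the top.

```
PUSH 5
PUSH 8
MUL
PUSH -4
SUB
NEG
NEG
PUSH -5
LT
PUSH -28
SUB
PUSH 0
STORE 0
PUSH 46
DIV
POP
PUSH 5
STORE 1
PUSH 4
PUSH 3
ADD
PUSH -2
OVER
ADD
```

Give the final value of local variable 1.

PUSH 5   -> [5]
PUSH 8   -> [5, 8]
MUL      -> [40]
PUSH -4  -> [40, -4]
SUB      -> [44]
NEG      -> [-44]
NEG      -> [44]
PUSH -5  -> [44, -5]
LT       -> [0]
PUSH -28 -> [0, -28]
SUB      -> [28]
PUSH 0   -> [28, 0]
STORE 0  -> [28]
PUSH 46  -> [28, 46]
DIV      -> [0]
POP      -> []
PUSH 5   -> [5]
STORE 1  -> []
PUSH 4   -> [4]
PUSH 3   -> [4, 3]
ADD      -> [7]
PUSH -2  -> [7, -2]
OVER     -> [7, -2, 7]
ADD      -> [7, 5]

5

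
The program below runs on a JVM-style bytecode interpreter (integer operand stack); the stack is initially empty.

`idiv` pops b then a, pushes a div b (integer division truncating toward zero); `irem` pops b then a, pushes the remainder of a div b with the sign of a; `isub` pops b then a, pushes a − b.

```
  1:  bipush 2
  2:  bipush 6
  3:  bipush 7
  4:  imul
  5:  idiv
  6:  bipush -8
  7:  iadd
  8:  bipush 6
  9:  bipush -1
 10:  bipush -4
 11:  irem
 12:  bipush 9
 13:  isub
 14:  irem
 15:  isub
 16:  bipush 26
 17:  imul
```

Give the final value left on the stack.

bipush 2  : 2
bipush 6  : 2 6
bipush 7  : 2 6 7
imul      : 2 42
idiv      : 0
bipush -8 : 0 -8
iadd      : -8
bipush 6  : -8 6
bipush -1 : -8 6 -1
bipush -4 : -8 6 -1 -4
irem      : -8 6 -1
bipush 9  : -8 6 -1 9
isub      : -8 6 -10
irem      : -8 6
isub      : -14
bipush 26 : -14 26
imul      : -364

-364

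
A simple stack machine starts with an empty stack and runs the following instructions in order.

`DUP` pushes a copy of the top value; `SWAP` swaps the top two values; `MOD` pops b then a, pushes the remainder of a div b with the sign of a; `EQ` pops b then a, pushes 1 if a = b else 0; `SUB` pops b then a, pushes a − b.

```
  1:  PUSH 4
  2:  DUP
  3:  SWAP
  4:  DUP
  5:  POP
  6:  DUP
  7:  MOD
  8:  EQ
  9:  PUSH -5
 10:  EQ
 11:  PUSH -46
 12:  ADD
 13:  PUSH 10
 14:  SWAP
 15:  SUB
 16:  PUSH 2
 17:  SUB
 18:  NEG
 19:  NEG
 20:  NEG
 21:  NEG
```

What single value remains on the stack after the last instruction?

PUSH 4    4
DUP       4 4
SWAP      4 4
DUP       4 4 4
POP       4 4
DUP       4 4 4
MOD       4 0
EQ        0
PUSH -5   0 -5
EQ        0
PUSH -46  0 -46
ADD       -46
PUSH 10   -46 10
SWAP      10 -46
SUB       56
PUSH 2    56 2
SUB       54
NEG       -54
NEG       54
NEG       -54
NEG       54

54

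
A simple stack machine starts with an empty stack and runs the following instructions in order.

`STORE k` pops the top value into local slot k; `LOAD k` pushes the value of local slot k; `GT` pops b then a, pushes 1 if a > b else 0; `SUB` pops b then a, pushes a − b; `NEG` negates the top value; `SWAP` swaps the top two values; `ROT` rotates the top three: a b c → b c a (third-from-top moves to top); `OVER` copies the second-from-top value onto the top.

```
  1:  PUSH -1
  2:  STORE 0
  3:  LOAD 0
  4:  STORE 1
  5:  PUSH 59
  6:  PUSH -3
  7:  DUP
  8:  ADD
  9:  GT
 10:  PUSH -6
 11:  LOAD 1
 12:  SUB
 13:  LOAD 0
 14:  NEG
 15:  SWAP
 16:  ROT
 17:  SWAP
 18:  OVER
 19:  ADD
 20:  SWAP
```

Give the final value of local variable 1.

-1

PUSH -1 → -1
STORE 0 → (empty)
LOAD 0  → -1
STORE 1 → (empty)
PUSH 59 → 59
PUSH -3 → 59 -3
DUP     → 59 -3 -3
ADD     → 59 -6
GT      → 1
PUSH -6 → 1 -6
LOAD 1  → 1 -6 -1
SUB     → 1 -5
LOAD 0  → 1 -5 -1
NEG     → 1 -5 1
SWAP    → 1 1 -5
ROT     → 1 -5 1
SWAP    → 1 1 -5
OVER    → 1 1 -5 1
ADD     → 1 1 -4
SWAP    → 1 -4 1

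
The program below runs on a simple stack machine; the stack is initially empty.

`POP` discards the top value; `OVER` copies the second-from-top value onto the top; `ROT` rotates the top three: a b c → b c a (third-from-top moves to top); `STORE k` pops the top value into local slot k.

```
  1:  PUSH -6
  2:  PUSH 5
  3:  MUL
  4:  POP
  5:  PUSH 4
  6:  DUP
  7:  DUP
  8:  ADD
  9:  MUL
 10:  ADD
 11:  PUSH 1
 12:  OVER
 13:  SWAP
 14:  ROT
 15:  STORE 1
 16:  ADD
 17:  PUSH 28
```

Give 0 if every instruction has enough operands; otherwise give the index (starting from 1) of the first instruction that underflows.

10

PUSH -6 -> [-6]
PUSH 5  -> [-6, 5]
MUL     -> [-30]
POP     -> []
PUSH 4  -> [4]
DUP     -> [4, 4]
DUP     -> [4, 4, 4]
ADD     -> [4, 8]
MUL     -> [32]
ADD  — needs 2 operands, stack has 1 → underflow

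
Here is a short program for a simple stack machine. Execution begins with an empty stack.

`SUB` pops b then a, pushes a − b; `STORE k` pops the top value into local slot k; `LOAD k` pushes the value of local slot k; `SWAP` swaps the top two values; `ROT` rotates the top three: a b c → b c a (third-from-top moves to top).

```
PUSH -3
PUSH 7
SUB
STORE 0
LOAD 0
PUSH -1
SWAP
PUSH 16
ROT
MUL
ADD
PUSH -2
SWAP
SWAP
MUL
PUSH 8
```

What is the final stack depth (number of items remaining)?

2

PUSH -3 → [-3]
PUSH 7  → [-3, 7]
SUB     → [-10]
STORE 0 → []
LOAD 0  → [-10]
PUSH -1 → [-10, -1]
SWAP    → [-1, -10]
PUSH 16 → [-1, -10, 16]
ROT     → [-10, 16, -1]
MUL     → [-10, -16]
ADD     → [-26]
PUSH -2 → [-26, -2]
SWAP    → [-2, -26]
SWAP    → [-26, -2]
MUL     → [52]
PUSH 8  → [52, 8]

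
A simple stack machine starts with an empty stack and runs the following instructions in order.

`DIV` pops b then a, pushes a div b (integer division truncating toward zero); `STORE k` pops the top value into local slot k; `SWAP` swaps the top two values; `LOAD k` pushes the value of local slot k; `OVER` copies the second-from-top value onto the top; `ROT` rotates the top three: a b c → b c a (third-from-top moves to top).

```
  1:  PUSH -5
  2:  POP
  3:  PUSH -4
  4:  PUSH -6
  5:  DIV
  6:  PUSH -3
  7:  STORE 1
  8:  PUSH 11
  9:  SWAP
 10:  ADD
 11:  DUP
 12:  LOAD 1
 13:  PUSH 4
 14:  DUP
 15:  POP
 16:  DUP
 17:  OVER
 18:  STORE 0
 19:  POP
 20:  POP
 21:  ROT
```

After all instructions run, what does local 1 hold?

-3

PUSH -5 : [-5]
POP     : []
PUSH -4 : [-4]
PUSH -6 : [-4, -6]
DIV     : [0]
PUSH -3 : [0, -3]
STORE 1 : [0]
PUSH 11 : [0, 11]
SWAP    : [11, 0]
ADD     : [11]
DUP     : [11, 11]
LOAD 1  : [11, 11, -3]
PUSH 4  : [11, 11, -3, 4]
DUP     : [11, 11, -3, 4, 4]
POP     : [11, 11, -3, 4]
DUP     : [11, 11, -3, 4, 4]
OVER    : [11, 11, -3, 4, 4, 4]
STORE 0 : [11, 11, -3, 4, 4]
POP     : [11, 11, -3, 4]
POP     : [11, 11, -3]
ROT     : [11, -3, 11]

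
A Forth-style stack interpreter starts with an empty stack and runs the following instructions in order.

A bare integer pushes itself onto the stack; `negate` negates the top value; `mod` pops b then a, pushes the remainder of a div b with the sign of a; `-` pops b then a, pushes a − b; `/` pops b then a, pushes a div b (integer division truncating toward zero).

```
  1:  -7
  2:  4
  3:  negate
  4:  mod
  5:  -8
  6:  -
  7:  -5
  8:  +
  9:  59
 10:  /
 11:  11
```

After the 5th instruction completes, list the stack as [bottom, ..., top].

-7     -> -7
4      -> -7 4
negate -> -7 -4
mod    -> -3
-8     -> -3 -8

[-3, -8]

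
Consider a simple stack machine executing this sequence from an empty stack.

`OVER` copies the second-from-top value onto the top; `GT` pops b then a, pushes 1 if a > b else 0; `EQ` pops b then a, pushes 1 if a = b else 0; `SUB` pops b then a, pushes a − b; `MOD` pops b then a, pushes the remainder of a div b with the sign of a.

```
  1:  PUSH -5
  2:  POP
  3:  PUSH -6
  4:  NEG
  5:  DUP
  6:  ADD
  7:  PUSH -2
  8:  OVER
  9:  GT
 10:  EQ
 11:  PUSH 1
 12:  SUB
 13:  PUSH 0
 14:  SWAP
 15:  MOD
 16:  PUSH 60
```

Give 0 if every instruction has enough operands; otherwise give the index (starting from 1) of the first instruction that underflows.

PUSH -5 -> [-5]
POP     -> []
PUSH -6 -> [-6]
NEG     -> [6]
DUP     -> [6, 6]
ADD     -> [12]
PUSH -2 -> [12, -2]
OVER    -> [12, -2, 12]
GT      -> [12, 0]
EQ      -> [0]
PUSH 1  -> [0, 1]
SUB     -> [-1]
PUSH 0  -> [-1, 0]
SWAP    -> [0, -1]
MOD     -> [0]
PUSH 60 -> [0, 60]

0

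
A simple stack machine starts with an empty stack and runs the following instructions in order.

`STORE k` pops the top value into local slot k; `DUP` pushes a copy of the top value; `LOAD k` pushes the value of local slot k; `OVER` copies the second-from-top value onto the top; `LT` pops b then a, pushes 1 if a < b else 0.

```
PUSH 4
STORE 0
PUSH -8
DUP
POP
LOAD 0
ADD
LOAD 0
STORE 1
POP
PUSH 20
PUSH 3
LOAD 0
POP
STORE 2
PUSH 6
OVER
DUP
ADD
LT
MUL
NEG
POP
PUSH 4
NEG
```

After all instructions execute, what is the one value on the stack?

-4

PUSH 4  → 4
STORE 0 → (empty)
PUSH -8 → -8
DUP     → -8 -8
POP     → -8
LOAD 0  → -8 4
ADD     → -4
LOAD 0  → -4 4
STORE 1 → -4
POP     → (empty)
PUSH 20 → 20
PUSH 3  → 20 3
LOAD 0  → 20 3 4
POP     → 20 3
STORE 2 → 20
PUSH 6  → 20 6
OVER    → 20 6 20
DUP     → 20 6 20 20
ADD     → 20 6 40
LT      → 20 1
MUL     → 20
NEG     → -20
POP     → (empty)
PUSH 4  → 4
NEG     → -4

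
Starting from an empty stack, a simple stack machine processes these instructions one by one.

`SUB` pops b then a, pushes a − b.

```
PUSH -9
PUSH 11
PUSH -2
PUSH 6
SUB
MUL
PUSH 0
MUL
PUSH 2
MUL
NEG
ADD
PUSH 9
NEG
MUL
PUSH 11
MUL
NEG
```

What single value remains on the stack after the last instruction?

-891

PUSH -9 : [-9]
PUSH 11 : [-9, 11]
PUSH -2 : [-9, 11, -2]
PUSH 6  : [-9, 11, -2, 6]
SUB     : [-9, 11, -8]
MUL     : [-9, -88]
PUSH 0  : [-9, -88, 0]
MUL     : [-9, 0]
PUSH 2  : [-9, 0, 2]
MUL     : [-9, 0]
NEG     : [-9, 0]
ADD     : [-9]
PUSH 9  : [-9, 9]
NEG     : [-9, -9]
MUL     : [81]
PUSH 11 : [81, 11]
MUL     : [891]
NEG     : [-891]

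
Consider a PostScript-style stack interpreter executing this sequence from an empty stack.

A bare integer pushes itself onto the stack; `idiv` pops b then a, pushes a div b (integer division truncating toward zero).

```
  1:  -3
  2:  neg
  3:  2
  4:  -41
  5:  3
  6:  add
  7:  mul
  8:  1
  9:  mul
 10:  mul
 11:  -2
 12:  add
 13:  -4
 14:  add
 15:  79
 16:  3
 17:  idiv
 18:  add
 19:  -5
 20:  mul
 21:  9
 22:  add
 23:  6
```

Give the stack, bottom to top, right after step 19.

[-208, -5]

-3   -> -3
neg  -> 3
2    -> 3 2
-41  -> 3 2 -41
3    -> 3 2 -41 3
add  -> 3 2 -38
mul  -> 3 -76
1    -> 3 -76 1
mul  -> 3 -76
mul  -> -228
-2   -> -228 -2
add  -> -230
-4   -> -230 -4
add  -> -234
79   -> -234 79
3    -> -234 79 3
idiv -> -234 26
add  -> -208
-5   -> -208 -5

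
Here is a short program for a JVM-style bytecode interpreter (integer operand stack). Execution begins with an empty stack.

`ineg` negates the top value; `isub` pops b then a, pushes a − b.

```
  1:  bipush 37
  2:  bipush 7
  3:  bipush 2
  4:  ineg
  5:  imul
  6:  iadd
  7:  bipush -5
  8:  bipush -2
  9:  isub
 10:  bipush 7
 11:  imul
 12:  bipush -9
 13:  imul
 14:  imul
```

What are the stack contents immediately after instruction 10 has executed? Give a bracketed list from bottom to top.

bipush 37  37
bipush 7   37 7
bipush 2   37 7 2
ineg       37 7 -2
imul       37 -14
iadd       23
bipush -5  23 -5
bipush -2  23 -5 -2
isub       23 -3
bipush 7   23 -3 7

[23, -3, 7]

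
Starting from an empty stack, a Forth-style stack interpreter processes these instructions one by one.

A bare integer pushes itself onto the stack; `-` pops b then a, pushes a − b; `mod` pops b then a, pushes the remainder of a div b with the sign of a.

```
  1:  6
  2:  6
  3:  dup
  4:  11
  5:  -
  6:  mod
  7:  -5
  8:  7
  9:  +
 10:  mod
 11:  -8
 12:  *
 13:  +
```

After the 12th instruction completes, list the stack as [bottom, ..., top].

6   -> [6]
6   -> [6, 6]
dup -> [6, 6, 6]
11  -> [6, 6, 6, 11]
-   -> [6, 6, -5]
mod -> [6, 1]
-5  -> [6, 1, -5]
7   -> [6, 1, -5, 7]
+   -> [6, 1, 2]
mod -> [6, 1]
-8  -> [6, 1, -8]
*   -> [6, -8]

[6, -8]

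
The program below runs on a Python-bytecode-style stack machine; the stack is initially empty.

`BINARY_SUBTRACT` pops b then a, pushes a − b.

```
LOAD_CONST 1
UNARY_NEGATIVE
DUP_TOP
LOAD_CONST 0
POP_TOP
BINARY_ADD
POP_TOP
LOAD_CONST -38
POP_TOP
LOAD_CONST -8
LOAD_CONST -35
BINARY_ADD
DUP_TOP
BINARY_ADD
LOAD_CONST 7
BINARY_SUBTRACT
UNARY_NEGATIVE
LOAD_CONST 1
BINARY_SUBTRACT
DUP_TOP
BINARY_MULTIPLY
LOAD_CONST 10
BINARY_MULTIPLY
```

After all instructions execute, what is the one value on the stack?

LOAD_CONST 1     [1]
UNARY_NEGATIVE   [-1]
DUP_TOP          [-1, -1]
LOAD_CONST 0     [-1, -1, 0]
POP_TOP          [-1, -1]
BINARY_ADD       [-2]
POP_TOP          []
LOAD_CONST -38   [-38]
POP_TOP          []
LOAD_CONST -8    [-8]
LOAD_CONST -35   [-8, -35]
BINARY_ADD       [-43]
DUP_TOP          [-43, -43]
BINARY_ADD       [-86]
LOAD_CONST 7     [-86, 7]
BINARY_SUBTRACT  [-93]
UNARY_NEGATIVE   [93]
LOAD_CONST 1     [93, 1]
BINARY_SUBTRACT  [92]
DUP_TOP          [92, 92]
BINARY_MULTIPLY  [8464]
LOAD_CONST 10    [8464, 10]
BINARY_MULTIPLY  [84640]

84640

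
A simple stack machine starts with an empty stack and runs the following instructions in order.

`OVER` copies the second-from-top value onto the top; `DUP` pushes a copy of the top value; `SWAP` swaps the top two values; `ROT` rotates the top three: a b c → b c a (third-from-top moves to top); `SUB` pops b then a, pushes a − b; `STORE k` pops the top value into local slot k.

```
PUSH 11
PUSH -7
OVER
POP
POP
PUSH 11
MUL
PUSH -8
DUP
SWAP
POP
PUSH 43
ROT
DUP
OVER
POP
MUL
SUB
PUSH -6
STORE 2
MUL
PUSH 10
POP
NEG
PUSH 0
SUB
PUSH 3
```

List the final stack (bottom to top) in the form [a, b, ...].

[-116784, 3]

PUSH 11 -> [11]
PUSH -7 -> [11, -7]
OVER    -> [11, -7, 11]
POP     -> [11, -7]
POP     -> [11]
PUSH 11 -> [11, 11]
MUL     -> [121]
PUSH -8 -> [121, -8]
DUP     -> [121, -8, -8]
SWAP    -> [121, -8, -8]
POP     -> [121, -8]
PUSH 43 -> [121, -8, 43]
ROT     -> [-8, 43, 121]
DUP     -> [-8, 43, 121, 121]
OVER    -> [-8, 43, 121, 121, 121]
POP     -> [-8, 43, 121, 121]
MUL     -> [-8, 43, 14641]
SUB     -> [-8, -14598]
PUSH -6 -> [-8, -14598, -6]
STORE 2 -> [-8, -14598]
MUL     -> [116784]
PUSH 10 -> [116784, 10]
POP     -> [116784]
NEG     -> [-116784]
PUSH 0  -> [-116784, 0]
SUB     -> [-116784]
PUSH 3  -> [-116784, 3]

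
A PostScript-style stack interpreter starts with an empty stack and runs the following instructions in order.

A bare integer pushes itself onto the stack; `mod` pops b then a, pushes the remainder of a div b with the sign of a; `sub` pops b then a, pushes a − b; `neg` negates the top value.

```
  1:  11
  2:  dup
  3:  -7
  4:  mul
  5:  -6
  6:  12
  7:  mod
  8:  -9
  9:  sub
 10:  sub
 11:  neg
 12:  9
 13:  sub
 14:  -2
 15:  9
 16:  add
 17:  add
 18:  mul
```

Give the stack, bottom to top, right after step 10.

11   11
dup  11 11
-7   11 11 -7
mul  11 -77
-6   11 -77 -6
12   11 -77 -6 12
mod  11 -77 -6
-9   11 -77 -6 -9
sub  11 -77 3
sub  11 -80

[11, -80]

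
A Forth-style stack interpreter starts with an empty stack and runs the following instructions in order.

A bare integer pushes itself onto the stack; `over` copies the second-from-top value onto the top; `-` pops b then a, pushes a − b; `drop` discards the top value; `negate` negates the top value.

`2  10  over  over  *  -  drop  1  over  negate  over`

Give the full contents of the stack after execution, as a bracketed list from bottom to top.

[2, 1, -2, 1]

2      : [2]
10     : [2, 10]
over   : [2, 10, 2]
over   : [2, 10, 2, 10]
*      : [2, 10, 20]
-      : [2, -10]
drop   : [2]
1      : [2, 1]
over   : [2, 1, 2]
negate : [2, 1, -2]
over   : [2, 1, -2, 1]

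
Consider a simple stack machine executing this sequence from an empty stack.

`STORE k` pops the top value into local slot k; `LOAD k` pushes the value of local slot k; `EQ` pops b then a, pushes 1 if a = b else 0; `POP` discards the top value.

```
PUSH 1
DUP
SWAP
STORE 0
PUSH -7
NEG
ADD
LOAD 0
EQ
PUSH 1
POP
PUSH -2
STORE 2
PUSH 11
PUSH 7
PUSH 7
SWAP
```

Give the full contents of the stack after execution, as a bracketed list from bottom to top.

PUSH 1  -> 1
DUP     -> 1 1
SWAP    -> 1 1
STORE 0 -> 1
PUSH -7 -> 1 -7
NEG     -> 1 7
ADD     -> 8
LOAD 0  -> 8 1
EQ      -> 0
PUSH 1  -> 0 1
POP     -> 0
PUSH -2 -> 0 -2
STORE 2 -> 0
PUSH 11 -> 0 11
PUSH 7  -> 0 11 7
PUSH 7  -> 0 11 7 7
SWAP    -> 0 11 7 7

[0, 11, 7, 7]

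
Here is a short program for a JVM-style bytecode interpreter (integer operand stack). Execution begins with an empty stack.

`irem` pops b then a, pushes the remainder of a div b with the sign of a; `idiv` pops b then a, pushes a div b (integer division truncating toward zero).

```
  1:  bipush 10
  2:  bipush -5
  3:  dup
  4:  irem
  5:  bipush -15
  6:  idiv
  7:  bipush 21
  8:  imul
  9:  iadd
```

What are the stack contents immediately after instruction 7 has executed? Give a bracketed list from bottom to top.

bipush 10  : [10]
bipush -5  : [10, -5]
dup        : [10, -5, -5]
irem       : [10, 0]
bipush -15 : [10, 0, -15]
idiv       : [10, 0]
bipush 21  : [10, 0, 21]

[10, 0, 21]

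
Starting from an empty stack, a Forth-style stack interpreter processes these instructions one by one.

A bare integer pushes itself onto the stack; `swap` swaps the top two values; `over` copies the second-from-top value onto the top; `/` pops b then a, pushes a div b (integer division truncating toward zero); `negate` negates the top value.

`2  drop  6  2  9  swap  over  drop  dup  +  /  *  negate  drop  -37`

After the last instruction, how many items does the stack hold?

2       [2]
drop    []
6       [6]
2       [6, 2]
9       [6, 2, 9]
swap    [6, 9, 2]
over    [6, 9, 2, 9]
drop    [6, 9, 2]
dup     [6, 9, 2, 2]
+       [6, 9, 4]
/       [6, 2]
*       [12]
negate  [-12]
drop    []
-37     [-37]

1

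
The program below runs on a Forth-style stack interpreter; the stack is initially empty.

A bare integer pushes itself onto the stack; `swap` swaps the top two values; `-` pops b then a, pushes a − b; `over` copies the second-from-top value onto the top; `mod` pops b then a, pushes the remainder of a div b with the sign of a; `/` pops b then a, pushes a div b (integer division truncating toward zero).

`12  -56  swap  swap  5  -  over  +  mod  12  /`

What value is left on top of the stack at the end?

1

12   -> 12
-56  -> 12 -56
swap -> -56 12
swap -> 12 -56
5    -> 12 -56 5
-    -> 12 -61
over -> 12 -61 12
+    -> 12 -49
mod  -> 12
12   -> 12 12
/    -> 1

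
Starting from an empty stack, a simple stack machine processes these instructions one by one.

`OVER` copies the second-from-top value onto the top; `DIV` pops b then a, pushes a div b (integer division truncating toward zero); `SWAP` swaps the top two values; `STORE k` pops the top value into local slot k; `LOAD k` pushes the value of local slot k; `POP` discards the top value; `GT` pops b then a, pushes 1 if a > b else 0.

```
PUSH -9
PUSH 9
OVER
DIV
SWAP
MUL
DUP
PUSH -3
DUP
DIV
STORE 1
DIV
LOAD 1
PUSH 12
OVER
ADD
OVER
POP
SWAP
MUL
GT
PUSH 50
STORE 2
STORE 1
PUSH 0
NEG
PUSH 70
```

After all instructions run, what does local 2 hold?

50

PUSH -9  -9
PUSH 9   -9 9
OVER     -9 9 -9
DIV      -9 -1
SWAP     -1 -9
MUL      9
DUP      9 9
PUSH -3  9 9 -3
DUP      9 9 -3 -3
DIV      9 9 1
STORE 1  9 9
DIV      1
LOAD 1   1 1
PUSH 12  1 1 12
OVER     1 1 12 1
ADD      1 1 13
OVER     1 1 13 1
POP      1 1 13
SWAP     1 13 1
MUL      1 13
GT       0
PUSH 50  0 50
STORE 2  0
STORE 1  (empty)
PUSH 0   0
NEG      0
PUSH 70  0 70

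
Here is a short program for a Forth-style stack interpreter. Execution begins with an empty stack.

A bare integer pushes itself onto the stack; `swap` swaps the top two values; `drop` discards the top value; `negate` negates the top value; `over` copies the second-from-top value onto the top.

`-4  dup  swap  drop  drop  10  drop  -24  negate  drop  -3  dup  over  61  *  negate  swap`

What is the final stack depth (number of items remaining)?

-4     -> -4
dup    -> -4 -4
swap   -> -4 -4
drop   -> -4
drop   -> (empty)
10     -> 10
drop   -> (empty)
-24    -> -24
negate -> 24
drop   -> (empty)
-3     -> -3
dup    -> -3 -3
over   -> -3 -3 -3
61     -> -3 -3 -3 61
*      -> -3 -3 -183
negate -> -3 -3 183
swap   -> -3 183 -3

3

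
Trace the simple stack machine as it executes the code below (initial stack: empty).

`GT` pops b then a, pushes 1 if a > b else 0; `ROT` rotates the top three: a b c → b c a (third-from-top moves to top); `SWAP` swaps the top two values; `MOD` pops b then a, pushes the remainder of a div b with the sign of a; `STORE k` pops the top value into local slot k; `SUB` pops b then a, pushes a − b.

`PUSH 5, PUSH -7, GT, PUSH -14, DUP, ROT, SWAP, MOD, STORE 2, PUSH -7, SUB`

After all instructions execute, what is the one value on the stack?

PUSH 5    [5]
PUSH -7   [5, -7]
GT        [1]
PUSH -14  [1, -14]
DUP       [1, -14, -14]
ROT       [-14, -14, 1]
SWAP      [-14, 1, -14]
MOD       [-14, 1]
STORE 2   [-14]
PUSH -7   [-14, -7]
SUB       [-7]

-7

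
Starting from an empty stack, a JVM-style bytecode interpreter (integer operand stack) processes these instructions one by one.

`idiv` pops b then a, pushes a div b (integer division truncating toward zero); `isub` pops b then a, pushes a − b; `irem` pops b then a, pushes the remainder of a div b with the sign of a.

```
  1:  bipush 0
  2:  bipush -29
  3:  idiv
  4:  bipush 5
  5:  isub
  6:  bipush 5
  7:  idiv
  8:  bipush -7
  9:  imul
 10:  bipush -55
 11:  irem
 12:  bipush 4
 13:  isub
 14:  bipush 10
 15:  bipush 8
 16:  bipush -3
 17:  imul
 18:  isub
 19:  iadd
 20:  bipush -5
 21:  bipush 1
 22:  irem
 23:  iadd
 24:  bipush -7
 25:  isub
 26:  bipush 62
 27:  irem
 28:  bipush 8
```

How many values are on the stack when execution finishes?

2

bipush 0   → 0
bipush -29 → 0 -29
idiv       → 0
bipush 5   → 0 5
isub       → -5
bipush 5   → -5 5
idiv       → -1
bipush -7  → -1 -7
imul       → 7
bipush -55 → 7 -55
irem       → 7
bipush 4   → 7 4
isub       → 3
bipush 10  → 3 10
bipush 8   → 3 10 8
bipush -3  → 3 10 8 -3
imul       → 3 10 -24
isub       → 3 34
iadd       → 37
bipush -5  → 37 -5
bipush 1   → 37 -5 1
irem       → 37 0
iadd       → 37
bipush -7  → 37 -7
isub       → 44
bipush 62  → 44 62
irem       → 44
bipush 8   → 44 8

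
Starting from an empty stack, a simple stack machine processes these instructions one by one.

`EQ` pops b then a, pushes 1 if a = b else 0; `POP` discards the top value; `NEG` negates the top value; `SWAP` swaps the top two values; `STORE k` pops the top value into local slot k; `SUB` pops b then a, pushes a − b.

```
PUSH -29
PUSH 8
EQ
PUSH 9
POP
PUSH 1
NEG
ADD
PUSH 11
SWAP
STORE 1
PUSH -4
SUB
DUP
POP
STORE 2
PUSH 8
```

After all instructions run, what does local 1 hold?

-1

PUSH -29 → -29
PUSH 8   → -29 8
EQ       → 0
PUSH 9   → 0 9
POP      → 0
PUSH 1   → 0 1
NEG      → 0 -1
ADD      → -1
PUSH 11  → -1 11
SWAP     → 11 -1
STORE 1  → 11
PUSH -4  → 11 -4
SUB      → 15
DUP      → 15 15
POP      → 15
STORE 2  → (empty)
PUSH 8   → 8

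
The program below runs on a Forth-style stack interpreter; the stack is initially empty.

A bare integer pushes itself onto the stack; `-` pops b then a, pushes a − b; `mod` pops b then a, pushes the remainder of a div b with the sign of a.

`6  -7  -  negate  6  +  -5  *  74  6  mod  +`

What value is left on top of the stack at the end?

37

6      → [6]
-7     → [6, -7]
-      → [13]
negate → [-13]
6      → [-13, 6]
+      → [-7]
-5     → [-7, -5]
*      → [35]
74     → [35, 74]
6      → [35, 74, 6]
mod    → [35, 2]
+      → [37]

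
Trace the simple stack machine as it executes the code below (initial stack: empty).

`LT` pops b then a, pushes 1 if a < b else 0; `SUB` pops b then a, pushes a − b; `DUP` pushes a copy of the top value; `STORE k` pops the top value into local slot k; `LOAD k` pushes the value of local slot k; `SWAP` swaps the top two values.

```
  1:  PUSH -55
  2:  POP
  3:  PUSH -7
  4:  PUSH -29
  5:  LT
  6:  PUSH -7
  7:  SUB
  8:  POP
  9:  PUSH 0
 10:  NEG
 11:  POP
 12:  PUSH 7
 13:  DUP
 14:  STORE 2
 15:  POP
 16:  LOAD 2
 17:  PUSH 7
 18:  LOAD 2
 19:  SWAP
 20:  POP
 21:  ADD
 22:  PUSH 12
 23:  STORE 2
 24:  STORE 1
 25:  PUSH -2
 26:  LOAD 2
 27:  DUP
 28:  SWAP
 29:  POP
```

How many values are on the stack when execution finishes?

PUSH -55  -55
POP       (empty)
PUSH -7   -7
PUSH -29  -7 -29
LT        0
PUSH -7   0 -7
SUB       7
POP       (empty)
PUSH 0    0
NEG       0
POP       (empty)
PUSH 7    7
DUP       7 7
STORE 2   7
POP       (empty)
LOAD 2    7
PUSH 7    7 7
LOAD 2    7 7 7
SWAP      7 7 7
POP       7 7
ADD       14
PUSH 12   14 12
STORE 2   14
STORE 1   (empty)
PUSH -2   -2
LOAD 2    -2 12
DUP       -2 12 12
SWAP      -2 12 12
POP       -2 12

2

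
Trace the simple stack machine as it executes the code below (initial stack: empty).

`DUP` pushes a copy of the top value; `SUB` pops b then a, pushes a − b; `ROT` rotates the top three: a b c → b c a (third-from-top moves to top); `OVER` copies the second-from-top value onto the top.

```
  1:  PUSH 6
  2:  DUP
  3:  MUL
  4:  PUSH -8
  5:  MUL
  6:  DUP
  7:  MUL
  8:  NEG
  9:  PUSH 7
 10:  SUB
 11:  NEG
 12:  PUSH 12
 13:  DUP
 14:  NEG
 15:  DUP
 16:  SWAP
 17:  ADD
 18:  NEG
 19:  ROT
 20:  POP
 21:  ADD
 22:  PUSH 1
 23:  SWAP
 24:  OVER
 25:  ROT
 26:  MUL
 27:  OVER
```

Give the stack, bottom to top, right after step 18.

PUSH 6   6
DUP      6 6
MUL      36
PUSH -8  36 -8
MUL      -288
DUP      -288 -288
MUL      82944
NEG      -82944
PUSH 7   -82944 7
SUB      -82951
NEG      82951
PUSH 12  82951 12
DUP      82951 12 12
NEG      82951 12 -12
DUP      82951 12 -12 -12
SWAP     82951 12 -12 -12
ADD      82951 12 -24
NEG      82951 12 24

[82951, 12, 24]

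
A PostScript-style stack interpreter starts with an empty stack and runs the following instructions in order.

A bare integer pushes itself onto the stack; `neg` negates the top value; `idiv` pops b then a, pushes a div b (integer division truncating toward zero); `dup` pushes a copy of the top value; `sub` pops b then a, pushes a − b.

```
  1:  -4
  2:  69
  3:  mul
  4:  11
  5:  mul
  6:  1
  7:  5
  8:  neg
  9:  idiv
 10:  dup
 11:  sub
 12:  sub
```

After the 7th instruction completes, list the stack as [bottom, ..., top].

-4  : -4
69  : -4 69
mul : -276
11  : -276 11
mul : -3036
1   : -3036 1
5   : -3036 1 5

[-3036, 1, 5]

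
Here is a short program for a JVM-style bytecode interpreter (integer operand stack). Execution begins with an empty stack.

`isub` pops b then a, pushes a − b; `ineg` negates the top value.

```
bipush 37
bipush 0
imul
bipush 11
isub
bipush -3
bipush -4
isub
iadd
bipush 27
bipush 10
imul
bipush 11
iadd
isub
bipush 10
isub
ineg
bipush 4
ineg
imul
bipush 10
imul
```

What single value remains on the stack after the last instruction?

bipush 37 -> [37]
bipush 0  -> [37, 0]
imul      -> [0]
bipush 11 -> [0, 11]
isub      -> [-11]
bipush -3 -> [-11, -3]
bipush -4 -> [-11, -3, -4]
isub      -> [-11, 1]
iadd      -> [-10]
bipush 27 -> [-10, 27]
bipush 10 -> [-10, 27, 10]
imul      -> [-10, 270]
bipush 11 -> [-10, 270, 11]
iadd      -> [-10, 281]
isub      -> [-291]
bipush 10 -> [-291, 10]
isub      -> [-301]
ineg      -> [301]
bipush 4  -> [301, 4]
ineg      -> [301, -4]
imul      -> [-1204]
bipush 10 -> [-1204, 10]
imul      -> [-12040]

-12040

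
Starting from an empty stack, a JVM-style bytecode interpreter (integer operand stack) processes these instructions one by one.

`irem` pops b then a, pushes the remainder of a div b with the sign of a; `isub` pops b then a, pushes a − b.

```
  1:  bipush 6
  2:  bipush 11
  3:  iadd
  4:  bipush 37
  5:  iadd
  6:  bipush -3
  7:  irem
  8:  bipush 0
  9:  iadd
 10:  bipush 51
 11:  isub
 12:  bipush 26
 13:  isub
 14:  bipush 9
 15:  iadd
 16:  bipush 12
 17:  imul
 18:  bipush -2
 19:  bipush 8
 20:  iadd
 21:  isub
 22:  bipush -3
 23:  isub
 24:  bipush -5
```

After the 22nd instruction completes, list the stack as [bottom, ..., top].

[-822, -3]

bipush 6  → [6]
bipush 11 → [6, 11]
iadd      → [17]
bipush 37 → [17, 37]
iadd      → [54]
bipush -3 → [54, -3]
irem      → [0]
bipush 0  → [0, 0]
iadd      → [0]
bipush 51 → [0, 51]
isub      → [-51]
bipush 26 → [-51, 26]
isub      → [-77]
bipush 9  → [-77, 9]
iadd      → [-68]
bipush 12 → [-68, 12]
imul      → [-816]
bipush -2 → [-816, -2]
bipush 8  → [-816, -2, 8]
iadd      → [-816, 6]
isub      → [-822]
bipush -3 → [-822, -3]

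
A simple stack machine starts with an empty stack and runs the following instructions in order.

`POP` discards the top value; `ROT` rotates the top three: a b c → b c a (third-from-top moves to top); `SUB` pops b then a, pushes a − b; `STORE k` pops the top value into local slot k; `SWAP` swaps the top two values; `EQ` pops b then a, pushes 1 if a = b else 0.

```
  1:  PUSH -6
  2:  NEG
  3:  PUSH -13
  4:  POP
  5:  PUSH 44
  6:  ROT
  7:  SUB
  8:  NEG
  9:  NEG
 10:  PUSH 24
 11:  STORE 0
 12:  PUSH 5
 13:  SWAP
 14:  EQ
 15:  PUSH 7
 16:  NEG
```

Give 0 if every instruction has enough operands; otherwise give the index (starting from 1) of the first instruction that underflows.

PUSH -6  -> -6
NEG      -> 6
PUSH -13 -> 6 -13
POP      -> 6
PUSH 44  -> 6 44
ROT  — needs 3 operands, stack has 2 → underflow

6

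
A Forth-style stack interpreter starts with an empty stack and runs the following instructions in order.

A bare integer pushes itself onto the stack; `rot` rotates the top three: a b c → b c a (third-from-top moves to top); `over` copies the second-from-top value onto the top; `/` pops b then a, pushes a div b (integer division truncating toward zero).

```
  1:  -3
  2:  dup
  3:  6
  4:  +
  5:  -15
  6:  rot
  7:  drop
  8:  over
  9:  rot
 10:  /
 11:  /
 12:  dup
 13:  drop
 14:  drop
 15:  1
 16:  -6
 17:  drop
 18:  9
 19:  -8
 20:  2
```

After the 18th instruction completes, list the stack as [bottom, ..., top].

-3   -> [-3]
dup  -> [-3, -3]
6    -> [-3, -3, 6]
+    -> [-3, 3]
-15  -> [-3, 3, -15]
rot  -> [3, -15, -3]
drop -> [3, -15]
over -> [3, -15, 3]
rot  -> [-15, 3, 3]
/    -> [-15, 1]
/    -> [-15]
dup  -> [-15, -15]
drop -> [-15]
drop -> []
1    -> [1]
-6   -> [1, -6]
drop -> [1]
9    -> [1, 9]

[1, 9]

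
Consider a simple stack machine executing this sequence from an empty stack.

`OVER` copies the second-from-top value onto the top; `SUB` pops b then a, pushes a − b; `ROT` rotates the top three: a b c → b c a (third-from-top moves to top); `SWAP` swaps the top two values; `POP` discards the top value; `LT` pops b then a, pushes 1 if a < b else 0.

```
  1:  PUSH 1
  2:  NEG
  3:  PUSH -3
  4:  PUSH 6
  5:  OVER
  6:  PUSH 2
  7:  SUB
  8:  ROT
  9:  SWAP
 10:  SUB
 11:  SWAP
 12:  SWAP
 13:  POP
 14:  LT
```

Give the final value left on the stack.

PUSH 1  → 1
NEG     → -1
PUSH -3 → -1 -3
PUSH 6  → -1 -3 6
OVER    → -1 -3 6 -3
PUSH 2  → -1 -3 6 -3 2
SUB     → -1 -3 6 -5
ROT     → -1 6 -5 -3
SWAP    → -1 6 -3 -5
SUB     → -1 6 2
SWAP    → -1 2 6
SWAP    → -1 6 2
POP     → -1 6
LT      → 1

1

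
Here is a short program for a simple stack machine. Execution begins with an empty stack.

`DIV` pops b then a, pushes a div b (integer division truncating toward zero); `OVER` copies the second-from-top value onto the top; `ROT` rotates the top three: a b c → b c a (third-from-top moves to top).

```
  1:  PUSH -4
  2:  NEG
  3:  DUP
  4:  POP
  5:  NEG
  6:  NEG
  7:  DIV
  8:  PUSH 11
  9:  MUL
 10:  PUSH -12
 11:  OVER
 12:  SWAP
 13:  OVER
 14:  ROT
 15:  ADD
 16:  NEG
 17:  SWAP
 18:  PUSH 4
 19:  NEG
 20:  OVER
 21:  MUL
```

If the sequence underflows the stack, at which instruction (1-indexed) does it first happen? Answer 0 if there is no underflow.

7

PUSH -4 → [-4]
NEG     → [4]
DUP     → [4, 4]
POP     → [4]
NEG     → [-4]
NEG     → [4]
DIV  — needs 2 operands, stack has 1 → underflow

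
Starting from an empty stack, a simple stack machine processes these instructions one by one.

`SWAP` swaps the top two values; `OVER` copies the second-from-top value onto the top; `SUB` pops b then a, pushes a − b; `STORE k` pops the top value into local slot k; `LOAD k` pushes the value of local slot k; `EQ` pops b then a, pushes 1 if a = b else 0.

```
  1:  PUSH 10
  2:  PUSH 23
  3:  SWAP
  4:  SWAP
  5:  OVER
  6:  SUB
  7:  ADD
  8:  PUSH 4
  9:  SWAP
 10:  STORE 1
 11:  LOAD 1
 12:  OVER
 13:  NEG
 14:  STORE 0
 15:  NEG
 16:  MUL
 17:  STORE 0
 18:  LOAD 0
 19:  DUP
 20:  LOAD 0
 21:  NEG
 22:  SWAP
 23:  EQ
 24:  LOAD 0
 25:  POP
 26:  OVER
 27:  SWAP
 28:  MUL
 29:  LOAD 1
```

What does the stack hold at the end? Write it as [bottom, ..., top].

[-92, 0, 23]

PUSH 10 : 10
PUSH 23 : 10 23
SWAP    : 23 10
SWAP    : 10 23
OVER    : 10 23 10
SUB     : 10 13
ADD     : 23
PUSH 4  : 23 4
SWAP    : 4 23
STORE 1 : 4
LOAD 1  : 4 23
OVER    : 4 23 4
NEG     : 4 23 -4
STORE 0 : 4 23
NEG     : 4 -23
MUL     : -92
STORE 0 : (empty)
LOAD 0  : -92
DUP     : -92 -92
LOAD 0  : -92 -92 -92
NEG     : -92 -92 92
SWAP    : -92 92 -92
EQ      : -92 0
LOAD 0  : -92 0 -92
POP     : -92 0
OVER    : -92 0 -92
SWAP    : -92 -92 0
MUL     : -92 0
LOAD 1  : -92 0 23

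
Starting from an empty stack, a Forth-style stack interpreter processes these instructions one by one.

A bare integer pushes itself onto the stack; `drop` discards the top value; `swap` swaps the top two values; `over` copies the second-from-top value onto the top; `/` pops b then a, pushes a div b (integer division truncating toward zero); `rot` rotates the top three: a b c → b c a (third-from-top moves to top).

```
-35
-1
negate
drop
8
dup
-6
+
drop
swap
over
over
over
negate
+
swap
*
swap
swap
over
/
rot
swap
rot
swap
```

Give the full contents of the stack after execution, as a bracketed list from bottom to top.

[8, -35, 9]

-35    : -35
-1     : -35 -1
negate : -35 1
drop   : -35
8      : -35 8
dup    : -35 8 8
-6     : -35 8 8 -6
+      : -35 8 2
drop   : -35 8
swap   : 8 -35
over   : 8 -35 8
over   : 8 -35 8 -35
over   : 8 -35 8 -35 8
negate : 8 -35 8 -35 -8
+      : 8 -35 8 -43
swap   : 8 -35 -43 8
*      : 8 -35 -344
swap   : 8 -344 -35
swap   : 8 -35 -344
over   : 8 -35 -344 -35
/      : 8 -35 9
rot    : -35 9 8
swap   : -35 8 9
rot    : 8 9 -35
swap   : 8 -35 9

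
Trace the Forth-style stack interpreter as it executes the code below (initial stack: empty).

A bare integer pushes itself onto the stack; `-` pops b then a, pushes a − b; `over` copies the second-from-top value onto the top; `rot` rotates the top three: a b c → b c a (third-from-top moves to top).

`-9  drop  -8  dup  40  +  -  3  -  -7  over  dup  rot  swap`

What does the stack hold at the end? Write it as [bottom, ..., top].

-9   -> [-9]
drop -> []
-8   -> [-8]
dup  -> [-8, -8]
40   -> [-8, -8, 40]
+    -> [-8, 32]
-    -> [-40]
3    -> [-40, 3]
-    -> [-43]
-7   -> [-43, -7]
over -> [-43, -7, -43]
dup  -> [-43, -7, -43, -43]
rot  -> [-43, -43, -43, -7]
swap -> [-43, -43, -7, -43]

[-43, -43, -7, -43]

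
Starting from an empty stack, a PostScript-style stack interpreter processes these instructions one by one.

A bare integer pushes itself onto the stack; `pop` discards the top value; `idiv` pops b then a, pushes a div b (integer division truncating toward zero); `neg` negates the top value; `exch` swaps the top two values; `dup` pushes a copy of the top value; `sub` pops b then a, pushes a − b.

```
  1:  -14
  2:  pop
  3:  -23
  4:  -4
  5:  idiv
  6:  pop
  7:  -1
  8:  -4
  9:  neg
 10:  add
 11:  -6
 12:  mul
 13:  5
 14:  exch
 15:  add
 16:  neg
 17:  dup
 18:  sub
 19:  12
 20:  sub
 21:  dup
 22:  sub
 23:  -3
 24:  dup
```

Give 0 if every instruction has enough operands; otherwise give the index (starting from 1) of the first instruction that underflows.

0

-14  : [-14]
pop  : []
-23  : [-23]
-4   : [-23, -4]
idiv : [5]
pop  : []
-1   : [-1]
-4   : [-1, -4]
neg  : [-1, 4]
add  : [3]
-6   : [3, -6]
mul  : [-18]
5    : [-18, 5]
exch : [5, -18]
add  : [-13]
neg  : [13]
dup  : [13, 13]
sub  : [0]
12   : [0, 12]
sub  : [-12]
dup  : [-12, -12]
sub  : [0]
-3   : [0, -3]
dup  : [0, -3, -3]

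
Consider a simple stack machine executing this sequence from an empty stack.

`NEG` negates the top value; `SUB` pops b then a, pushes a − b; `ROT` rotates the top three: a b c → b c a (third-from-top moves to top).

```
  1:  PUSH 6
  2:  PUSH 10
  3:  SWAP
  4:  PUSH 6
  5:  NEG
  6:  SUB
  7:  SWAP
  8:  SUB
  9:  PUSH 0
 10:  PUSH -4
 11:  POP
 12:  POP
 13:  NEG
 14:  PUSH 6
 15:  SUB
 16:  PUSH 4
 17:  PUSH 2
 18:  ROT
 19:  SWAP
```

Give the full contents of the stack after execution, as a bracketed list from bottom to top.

PUSH 6  : [6]
PUSH 10 : [6, 10]
SWAP    : [10, 6]
PUSH 6  : [10, 6, 6]
NEG     : [10, 6, -6]
SUB     : [10, 12]
SWAP    : [12, 10]
SUB     : [2]
PUSH 0  : [2, 0]
PUSH -4 : [2, 0, -4]
POP     : [2, 0]
POP     : [2]
NEG     : [-2]
PUSH 6  : [-2, 6]
SUB     : [-8]
PUSH 4  : [-8, 4]
PUSH 2  : [-8, 4, 2]
ROT     : [4, 2, -8]
SWAP    : [4, -8, 2]

[4, -8, 2]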